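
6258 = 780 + 5478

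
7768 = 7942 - 174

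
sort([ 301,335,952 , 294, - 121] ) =[ - 121, 294,301, 335, 952] 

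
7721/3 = 2573 + 2/3 = 2573.67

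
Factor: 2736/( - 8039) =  - 2^4*3^2 * 19^1*8039^( - 1 ) 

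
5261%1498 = 767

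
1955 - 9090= - 7135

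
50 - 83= - 33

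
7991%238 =137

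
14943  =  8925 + 6018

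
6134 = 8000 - 1866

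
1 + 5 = 6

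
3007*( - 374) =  - 1124618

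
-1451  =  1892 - 3343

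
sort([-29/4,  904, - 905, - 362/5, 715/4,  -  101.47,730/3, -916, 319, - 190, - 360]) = [ - 916, - 905, - 360,  -  190, - 101.47, - 362/5,  -  29/4,  715/4,730/3,319,904 ]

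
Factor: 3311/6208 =2^ ( - 6) * 7^1 *11^1 *43^1*97^( - 1) 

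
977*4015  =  3922655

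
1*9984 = 9984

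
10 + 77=87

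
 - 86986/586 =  - 149  +  164/293 = -148.44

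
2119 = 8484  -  6365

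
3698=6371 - 2673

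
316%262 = 54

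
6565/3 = 6565/3 = 2188.33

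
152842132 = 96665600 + 56176532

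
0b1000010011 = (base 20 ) 16B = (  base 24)m3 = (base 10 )531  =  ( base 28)ir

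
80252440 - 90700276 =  - 10447836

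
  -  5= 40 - 45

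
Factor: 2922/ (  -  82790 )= -3^1*5^ (-1 )*  17^(  -  1 ) = - 3/85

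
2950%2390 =560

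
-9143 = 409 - 9552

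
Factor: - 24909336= - 2^3*3^3  *115321^1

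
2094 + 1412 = 3506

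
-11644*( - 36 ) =419184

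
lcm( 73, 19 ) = 1387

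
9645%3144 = 213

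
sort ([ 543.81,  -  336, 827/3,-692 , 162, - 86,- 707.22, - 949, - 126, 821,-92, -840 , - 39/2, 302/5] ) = [ - 949, - 840, - 707.22,-692, -336,  -  126, - 92 , - 86,-39/2,302/5,162,827/3, 543.81,821 ]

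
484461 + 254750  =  739211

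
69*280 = 19320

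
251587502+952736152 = 1204323654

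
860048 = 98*8776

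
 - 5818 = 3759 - 9577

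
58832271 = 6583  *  8937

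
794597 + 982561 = 1777158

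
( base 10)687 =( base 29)nk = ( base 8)1257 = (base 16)2af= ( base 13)40b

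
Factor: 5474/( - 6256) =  - 7/8 = - 2^( - 3)*7^1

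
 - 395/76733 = - 1 + 76338/76733 = - 0.01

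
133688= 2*66844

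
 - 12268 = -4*3067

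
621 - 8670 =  -8049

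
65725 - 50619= 15106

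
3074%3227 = 3074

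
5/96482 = 5/96482= 0.00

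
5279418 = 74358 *71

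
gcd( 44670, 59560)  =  14890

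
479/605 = 479/605=0.79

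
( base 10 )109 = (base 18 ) 61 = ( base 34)37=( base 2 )1101101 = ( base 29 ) 3m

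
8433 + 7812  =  16245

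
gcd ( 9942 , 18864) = 6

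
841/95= 841/95  =  8.85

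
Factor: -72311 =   -  167^1 * 433^1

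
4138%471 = 370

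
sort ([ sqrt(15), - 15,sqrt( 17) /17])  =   [-15 , sqrt( 17)/17,sqrt( 15)]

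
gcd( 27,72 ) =9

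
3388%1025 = 313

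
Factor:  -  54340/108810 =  - 418/837 = - 2^1*3^( - 3 )*  11^1 * 19^1*31^( - 1 )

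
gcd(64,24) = 8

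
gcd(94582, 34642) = 2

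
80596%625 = 596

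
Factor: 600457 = 11^1*13^2*17^1*19^1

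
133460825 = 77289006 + 56171819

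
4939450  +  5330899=10270349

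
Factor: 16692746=2^1 * 7^1*1192339^1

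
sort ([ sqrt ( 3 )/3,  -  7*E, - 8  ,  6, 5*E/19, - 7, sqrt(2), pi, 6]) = [ - 7*E, - 8,-7,sqrt(3)/3, 5*E/19, sqrt(2), pi , 6, 6] 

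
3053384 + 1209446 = 4262830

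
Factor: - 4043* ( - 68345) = 276318835 = 5^1*13^1 * 311^1*13669^1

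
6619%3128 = 363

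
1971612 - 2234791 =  - 263179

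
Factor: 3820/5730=2^1 * 3^( - 1) = 2/3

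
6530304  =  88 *74208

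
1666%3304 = 1666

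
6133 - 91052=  - 84919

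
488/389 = 488/389= 1.25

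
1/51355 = 1/51355= 0.00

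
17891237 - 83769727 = -65878490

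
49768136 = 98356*506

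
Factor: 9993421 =79^1*126499^1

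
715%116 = 19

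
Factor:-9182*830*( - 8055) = 61387638300=2^2*3^2*5^2  *  83^1*179^1*4591^1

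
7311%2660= 1991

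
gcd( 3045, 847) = 7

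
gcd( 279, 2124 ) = 9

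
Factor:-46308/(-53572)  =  51/59= 3^1*17^1  *  59^(- 1 )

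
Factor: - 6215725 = -5^2*  109^1*2281^1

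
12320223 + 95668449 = 107988672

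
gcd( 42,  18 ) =6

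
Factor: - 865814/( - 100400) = 2^( - 3 ) * 5^( - 2)*251^( - 1) * 432907^1 = 432907/50200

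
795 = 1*795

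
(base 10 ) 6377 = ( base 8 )14351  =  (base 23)C16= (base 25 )A52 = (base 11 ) 4878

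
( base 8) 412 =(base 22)c2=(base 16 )10A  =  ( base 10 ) 266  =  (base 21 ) ce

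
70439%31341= 7757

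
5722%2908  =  2814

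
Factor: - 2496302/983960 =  - 1248151/491980 = - 2^(-2)*5^( - 1 ) * 17^( - 1)*1447^( - 1)*1248151^1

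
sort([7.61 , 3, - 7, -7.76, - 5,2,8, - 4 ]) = [-7.76,-7, - 5 , - 4,2,3,7.61, 8]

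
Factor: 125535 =3^1*5^1*8369^1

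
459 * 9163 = 4205817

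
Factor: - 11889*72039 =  - 3^3*11^1*37^1*59^1*1321^1  =  -856471671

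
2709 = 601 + 2108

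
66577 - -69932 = 136509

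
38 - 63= - 25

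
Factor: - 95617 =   -  95617^1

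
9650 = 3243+6407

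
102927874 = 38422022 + 64505852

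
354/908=177/454 = 0.39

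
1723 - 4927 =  - 3204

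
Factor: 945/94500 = 1/100 = 2^( - 2)*5^( - 2) 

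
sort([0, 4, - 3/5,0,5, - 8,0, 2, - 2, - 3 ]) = [-8, - 3, - 2, - 3/5,0,0,0,  2, 4,  5]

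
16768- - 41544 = 58312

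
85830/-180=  - 2861/6 = - 476.83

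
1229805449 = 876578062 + 353227387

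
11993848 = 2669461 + 9324387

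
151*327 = 49377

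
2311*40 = 92440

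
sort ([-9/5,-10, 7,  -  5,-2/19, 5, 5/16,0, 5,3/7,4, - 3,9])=[-10,-5, - 3,  -  9/5 ,- 2/19,  0, 5/16,3/7, 4,5,  5,7, 9]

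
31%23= 8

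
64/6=10+2/3=10.67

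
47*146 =6862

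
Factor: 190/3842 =95/1921  =  5^1 * 17^( - 1)  *19^1*113^(-1)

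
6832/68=1708/17= 100.47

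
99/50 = 99/50= 1.98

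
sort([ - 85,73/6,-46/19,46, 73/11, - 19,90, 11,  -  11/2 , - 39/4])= [-85  , - 19, - 39/4, - 11/2 ,  -  46/19,73/11,11,73/6,46, 90]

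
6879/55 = 6879/55 = 125.07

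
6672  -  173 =6499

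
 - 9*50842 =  - 457578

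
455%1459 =455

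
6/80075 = 6/80075 = 0.00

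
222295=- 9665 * (-23)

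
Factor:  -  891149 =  - 7^1*61^1*2087^1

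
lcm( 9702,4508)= 446292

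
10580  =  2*5290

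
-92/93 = - 1 + 1/93 = - 0.99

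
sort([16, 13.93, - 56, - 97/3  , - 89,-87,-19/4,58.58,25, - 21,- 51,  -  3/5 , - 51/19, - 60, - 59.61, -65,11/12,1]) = [-89,-87, - 65,  -  60,-59.61,-56,-51,-97/3,-21, - 19/4, - 51/19,-3/5, 11/12,1, 13.93,16,25, 58.58]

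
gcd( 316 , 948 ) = 316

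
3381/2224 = 3381/2224 = 1.52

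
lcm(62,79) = 4898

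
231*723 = 167013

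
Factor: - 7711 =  -11^1*701^1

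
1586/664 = 2  +  129/332 = 2.39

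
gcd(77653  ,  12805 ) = 1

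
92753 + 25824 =118577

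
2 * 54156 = 108312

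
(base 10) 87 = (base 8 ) 127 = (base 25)3c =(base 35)2H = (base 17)52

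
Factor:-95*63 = -5985 = -  3^2*5^1*7^1*19^1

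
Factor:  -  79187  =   - 79187^1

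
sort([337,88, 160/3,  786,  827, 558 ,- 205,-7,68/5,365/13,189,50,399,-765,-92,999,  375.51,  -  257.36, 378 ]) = [  -  765,  -  257.36, - 205, - 92, - 7,68/5,365/13,50, 160/3,  88,189,337,375.51, 378 , 399,558, 786,827, 999 ]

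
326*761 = 248086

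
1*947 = 947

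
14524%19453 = 14524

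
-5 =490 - 495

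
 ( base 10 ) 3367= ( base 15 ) ee7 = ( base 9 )4551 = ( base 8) 6447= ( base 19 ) 964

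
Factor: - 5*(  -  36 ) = 2^2*3^2*5^1 = 180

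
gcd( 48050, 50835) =5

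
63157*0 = 0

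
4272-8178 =-3906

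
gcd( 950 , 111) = 1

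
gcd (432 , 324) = 108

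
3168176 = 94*33704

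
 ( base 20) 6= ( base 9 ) 6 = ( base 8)6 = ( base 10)6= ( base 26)6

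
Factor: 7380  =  2^2 * 3^2 * 5^1*41^1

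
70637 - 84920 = -14283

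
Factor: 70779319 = 13^1 * 2141^1*2543^1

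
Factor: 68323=17^1 * 4019^1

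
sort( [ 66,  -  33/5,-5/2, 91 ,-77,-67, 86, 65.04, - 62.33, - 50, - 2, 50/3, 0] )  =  [-77,-67, - 62.33, - 50,-33/5, - 5/2,-2,0,  50/3, 65.04,66, 86, 91]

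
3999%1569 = 861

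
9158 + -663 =8495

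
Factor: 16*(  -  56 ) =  - 896 = -2^7 * 7^1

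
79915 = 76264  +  3651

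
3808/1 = 3808 = 3808.00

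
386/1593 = 386/1593 =0.24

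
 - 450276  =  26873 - 477149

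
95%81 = 14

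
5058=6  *843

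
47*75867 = 3565749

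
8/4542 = 4/2271  =  0.00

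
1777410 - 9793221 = -8015811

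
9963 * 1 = 9963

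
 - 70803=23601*( - 3 )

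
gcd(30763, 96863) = 1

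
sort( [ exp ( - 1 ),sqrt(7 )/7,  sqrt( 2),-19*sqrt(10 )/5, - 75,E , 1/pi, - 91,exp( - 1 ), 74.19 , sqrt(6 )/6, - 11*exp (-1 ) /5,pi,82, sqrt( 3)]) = [ - 91, - 75, - 19 * sqrt(10 ) /5,  -  11*exp( - 1) /5,1/pi, exp ( - 1) , exp( -1),  sqrt(7)/7,sqrt ( 6)/6,sqrt( 2 ) , sqrt(3), E, pi , 74.19,82] 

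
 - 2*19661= - 39322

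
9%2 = 1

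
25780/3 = 25780/3 = 8593.33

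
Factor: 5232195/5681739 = 1744065/1893913 = 3^3*5^1*7^( - 1 )*41^(  -  1 )*6599^ (-1)*12919^1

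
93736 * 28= 2624608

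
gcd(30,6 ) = 6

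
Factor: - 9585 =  - 3^3*5^1*71^1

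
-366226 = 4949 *(  -  74)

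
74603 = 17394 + 57209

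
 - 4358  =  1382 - 5740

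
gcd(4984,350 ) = 14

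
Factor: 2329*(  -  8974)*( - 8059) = 2^1*7^1*17^1*137^1*641^1*8059^1 = 168436694314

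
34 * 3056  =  103904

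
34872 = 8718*4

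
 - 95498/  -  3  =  31832  +  2/3=31832.67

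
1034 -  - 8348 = 9382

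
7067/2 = 3533 + 1/2 = 3533.50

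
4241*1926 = 8168166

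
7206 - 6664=542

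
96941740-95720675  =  1221065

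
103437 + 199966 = 303403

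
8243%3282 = 1679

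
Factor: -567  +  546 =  - 3^1*7^1 = - 21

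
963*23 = 22149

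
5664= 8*708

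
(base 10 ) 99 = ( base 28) 3f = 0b1100011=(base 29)3C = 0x63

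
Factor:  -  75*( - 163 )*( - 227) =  - 3^1* 5^2*163^1*227^1 = -2775075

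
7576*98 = 742448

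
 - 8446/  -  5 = 1689 + 1/5  =  1689.20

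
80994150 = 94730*855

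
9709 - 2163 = 7546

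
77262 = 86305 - 9043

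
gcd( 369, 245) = 1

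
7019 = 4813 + 2206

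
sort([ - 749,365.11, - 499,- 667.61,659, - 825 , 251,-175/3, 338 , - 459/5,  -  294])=[ - 825, - 749, - 667.61, - 499,- 294, - 459/5,  -  175/3, 251, 338, 365.11,  659] 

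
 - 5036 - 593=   -5629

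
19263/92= 19263/92=209.38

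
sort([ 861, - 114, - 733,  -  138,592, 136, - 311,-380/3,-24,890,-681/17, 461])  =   [ - 733,-311 , - 138,-380/3, - 114,  -  681/17,-24, 136, 461, 592, 861,890] 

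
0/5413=0 = 0.00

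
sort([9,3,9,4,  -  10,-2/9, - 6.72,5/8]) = [ - 10, - 6.72, - 2/9,5/8,3, 4 , 9,9] 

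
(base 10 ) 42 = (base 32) 1A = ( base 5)132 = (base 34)18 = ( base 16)2A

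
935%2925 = 935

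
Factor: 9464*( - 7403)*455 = - 31878206360=- 2^3*5^1*7^2*11^1 *13^3*673^1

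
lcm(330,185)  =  12210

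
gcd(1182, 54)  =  6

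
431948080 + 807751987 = 1239700067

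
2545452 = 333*7644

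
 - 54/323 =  - 1 + 269/323= - 0.17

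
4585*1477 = 6772045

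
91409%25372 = 15293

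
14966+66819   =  81785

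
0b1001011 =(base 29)2H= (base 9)83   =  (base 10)75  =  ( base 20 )3F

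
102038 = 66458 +35580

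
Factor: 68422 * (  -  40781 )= -2790317582 = - 2^1*13^1* 3137^1 * 34211^1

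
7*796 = 5572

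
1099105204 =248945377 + 850159827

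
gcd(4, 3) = 1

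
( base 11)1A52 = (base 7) 10401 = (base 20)69i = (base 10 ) 2598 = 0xa26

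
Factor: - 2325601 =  - 1153^1*2017^1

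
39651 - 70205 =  - 30554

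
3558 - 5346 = -1788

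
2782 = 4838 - 2056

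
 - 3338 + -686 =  - 4024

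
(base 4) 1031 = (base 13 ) 5C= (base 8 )115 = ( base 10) 77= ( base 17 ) 49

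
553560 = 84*6590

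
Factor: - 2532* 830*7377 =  - 2^3* 3^2*5^1 *83^1*211^1 * 2459^1 = - 15503208120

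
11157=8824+2333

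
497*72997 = 36279509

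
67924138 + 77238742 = 145162880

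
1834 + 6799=8633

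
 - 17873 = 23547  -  41420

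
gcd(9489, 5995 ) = 1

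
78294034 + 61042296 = 139336330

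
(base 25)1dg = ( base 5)12331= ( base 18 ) 2HC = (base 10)966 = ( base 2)1111000110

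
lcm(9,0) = 0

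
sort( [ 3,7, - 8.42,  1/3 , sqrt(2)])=[ - 8.42,  1/3,sqrt( 2), 3, 7]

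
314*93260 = 29283640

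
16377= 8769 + 7608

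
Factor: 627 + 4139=4766 = 2^1*2383^1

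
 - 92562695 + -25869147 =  - 118431842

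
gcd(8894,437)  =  1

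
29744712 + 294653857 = 324398569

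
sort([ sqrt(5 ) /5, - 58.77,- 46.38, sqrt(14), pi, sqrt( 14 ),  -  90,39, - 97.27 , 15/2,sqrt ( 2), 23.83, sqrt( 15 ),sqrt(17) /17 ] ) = [ - 97.27,-90, - 58.77, - 46.38, sqrt(17)/17,  sqrt( 5)/5 , sqrt( 2), pi  ,  sqrt( 14), sqrt( 14), sqrt( 15),15/2 , 23.83,39]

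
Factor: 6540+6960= 2^2*3^3*5^3=13500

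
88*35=3080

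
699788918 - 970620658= - 270831740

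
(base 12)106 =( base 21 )73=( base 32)4M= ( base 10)150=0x96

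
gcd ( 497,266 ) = 7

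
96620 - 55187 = 41433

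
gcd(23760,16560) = 720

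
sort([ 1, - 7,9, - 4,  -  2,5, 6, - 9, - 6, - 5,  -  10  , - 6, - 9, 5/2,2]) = [ - 10,-9, -9, - 7, - 6,- 6,  -  5, - 4 , - 2, 1,2,5/2,5,6,9 ]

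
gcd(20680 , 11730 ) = 10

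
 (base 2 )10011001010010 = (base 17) 1GG1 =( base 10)9810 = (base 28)CEA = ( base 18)1c50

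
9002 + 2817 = 11819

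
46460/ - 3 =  - 46460/3 = - 15486.67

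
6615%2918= 779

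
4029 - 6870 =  - 2841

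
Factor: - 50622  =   - 2^1  *  3^1 * 11^1*13^1*59^1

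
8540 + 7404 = 15944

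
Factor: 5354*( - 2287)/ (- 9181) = 12244598/9181 = 2^1*2287^1*2677^1*9181^( - 1 )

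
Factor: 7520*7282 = 2^6*5^1*11^1*47^1*331^1 = 54760640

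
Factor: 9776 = 2^4*13^1*47^1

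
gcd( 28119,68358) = 3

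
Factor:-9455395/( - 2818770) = 1891079/563754= 2^ ( - 1) * 3^( - 1) * 17^( - 1)*277^1*5527^( - 1)*6827^1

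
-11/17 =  - 1+6/17 = - 0.65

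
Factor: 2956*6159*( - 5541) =-2^2*3^2 * 739^1*1847^1*2053^1 = -100879468164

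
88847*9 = 799623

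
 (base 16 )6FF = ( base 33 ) 1L9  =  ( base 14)91D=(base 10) 1791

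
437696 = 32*13678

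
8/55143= 8/55143 = 0.00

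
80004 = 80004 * 1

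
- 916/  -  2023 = 916/2023  =  0.45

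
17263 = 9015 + 8248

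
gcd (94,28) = 2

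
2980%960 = 100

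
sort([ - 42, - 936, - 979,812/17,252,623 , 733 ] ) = [ - 979,-936,-42, 812/17,  252,623, 733] 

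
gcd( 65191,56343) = 7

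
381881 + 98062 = 479943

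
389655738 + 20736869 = 410392607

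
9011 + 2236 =11247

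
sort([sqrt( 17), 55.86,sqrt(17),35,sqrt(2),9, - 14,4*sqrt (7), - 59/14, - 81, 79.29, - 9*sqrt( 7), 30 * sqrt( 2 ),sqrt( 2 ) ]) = [-81, - 9*sqrt( 7),- 14,-59/14,sqrt( 2 ),sqrt(2),sqrt( 17), sqrt( 17), 9,4*sqrt( 7 )  ,  35, 30*sqrt ( 2 ), 55.86,79.29 ] 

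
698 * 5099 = 3559102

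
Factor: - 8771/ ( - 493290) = 2^( - 1 )*3^( - 5 )*5^( - 1)*7^1*29^( - 1 )*179^1 =1253/70470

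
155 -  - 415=570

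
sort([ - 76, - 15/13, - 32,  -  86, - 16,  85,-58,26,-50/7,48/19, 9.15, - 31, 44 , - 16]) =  [ - 86, - 76, -58, - 32, - 31, - 16, - 16, - 50/7, - 15/13,48/19,9.15, 26, 44, 85]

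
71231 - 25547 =45684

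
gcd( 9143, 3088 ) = 1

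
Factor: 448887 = 3^1*149629^1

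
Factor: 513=3^3*19^1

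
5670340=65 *87236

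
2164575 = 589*3675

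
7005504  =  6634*1056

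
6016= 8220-2204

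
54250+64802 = 119052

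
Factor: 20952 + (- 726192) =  - 705240 = - 2^3 * 3^3 * 5^1*653^1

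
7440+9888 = 17328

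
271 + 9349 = 9620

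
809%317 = 175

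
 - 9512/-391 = 24 +128/391 = 24.33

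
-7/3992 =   -  1 + 3985/3992 =- 0.00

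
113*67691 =7649083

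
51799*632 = 32736968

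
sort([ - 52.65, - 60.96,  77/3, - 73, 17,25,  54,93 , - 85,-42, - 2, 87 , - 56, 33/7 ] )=[ - 85, - 73 , - 60.96 , - 56, - 52.65, - 42, - 2, 33/7,17, 25, 77/3, 54, 87, 93] 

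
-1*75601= - 75601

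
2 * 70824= 141648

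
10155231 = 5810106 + 4345125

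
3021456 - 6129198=- 3107742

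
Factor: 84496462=2^1*43^1*103^1*9539^1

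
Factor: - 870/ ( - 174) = 5=   5^1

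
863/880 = 863/880 = 0.98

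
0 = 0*(-581 ) 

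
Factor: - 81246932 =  - 2^2*13^1*227^1*6883^1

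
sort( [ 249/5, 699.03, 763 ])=[249/5,  699.03 , 763 ]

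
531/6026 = 531/6026= 0.09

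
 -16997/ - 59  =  16997/59=288.08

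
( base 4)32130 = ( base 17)336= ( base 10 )924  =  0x39c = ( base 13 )561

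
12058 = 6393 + 5665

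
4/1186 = 2/593 = 0.00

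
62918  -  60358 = 2560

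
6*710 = 4260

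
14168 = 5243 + 8925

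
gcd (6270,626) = 2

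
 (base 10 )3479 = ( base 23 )6D6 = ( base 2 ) 110110010111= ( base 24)60N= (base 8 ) 6627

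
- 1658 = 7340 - 8998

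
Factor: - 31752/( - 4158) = 84/11  =  2^2 * 3^1*7^1 * 11^( -1) 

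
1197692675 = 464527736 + 733164939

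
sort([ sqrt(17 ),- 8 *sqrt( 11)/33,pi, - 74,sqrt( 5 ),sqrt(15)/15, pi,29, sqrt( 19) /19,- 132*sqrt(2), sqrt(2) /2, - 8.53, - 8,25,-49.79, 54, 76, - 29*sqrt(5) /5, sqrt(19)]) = [ - 132*sqrt(2),- 74, - 49.79, - 29 * sqrt( 5) /5,-8.53, - 8, -8*sqrt(11 )/33 , sqrt(19 ) /19, sqrt(15 ) /15,  sqrt( 2 ) /2 , sqrt(5),  pi, pi, sqrt(17) , sqrt ( 19), 25, 29, 54, 76]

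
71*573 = 40683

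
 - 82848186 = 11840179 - 94688365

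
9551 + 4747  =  14298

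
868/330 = 2 + 104/165 = 2.63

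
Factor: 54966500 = 2^2*5^3*47^1*2339^1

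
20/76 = 5/19  =  0.26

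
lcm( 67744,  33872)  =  67744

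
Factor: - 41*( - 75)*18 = 2^1*3^3 * 5^2*41^1 = 55350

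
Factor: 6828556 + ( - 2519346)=2^1*5^1*430921^1 =4309210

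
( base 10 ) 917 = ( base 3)1020222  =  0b1110010101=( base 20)25h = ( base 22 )1jf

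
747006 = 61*12246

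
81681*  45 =3675645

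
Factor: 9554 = 2^1*17^1*281^1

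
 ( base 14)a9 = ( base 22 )6h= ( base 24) 65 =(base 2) 10010101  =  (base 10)149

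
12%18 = 12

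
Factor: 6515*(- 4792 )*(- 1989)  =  2^3*3^2*5^1*13^1*17^1 * 599^1* 1303^1  =  62096341320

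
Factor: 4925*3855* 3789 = 3^3*5^3 * 197^1*257^1*421^1=71937480375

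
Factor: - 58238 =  - 2^1 *37^1*787^1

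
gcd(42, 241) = 1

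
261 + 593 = 854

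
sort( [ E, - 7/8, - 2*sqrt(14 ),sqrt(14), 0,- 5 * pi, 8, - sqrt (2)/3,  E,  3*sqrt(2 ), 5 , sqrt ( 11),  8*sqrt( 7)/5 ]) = [ - 5*pi, - 2*sqrt( 14) , - 7/8, - sqrt( 2 )/3, 0,E,  E, sqrt( 11) , sqrt(14) , 8*sqrt(7)/5,3*sqrt(2)  ,  5,8]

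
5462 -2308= 3154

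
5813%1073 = 448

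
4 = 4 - 0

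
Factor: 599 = 599^1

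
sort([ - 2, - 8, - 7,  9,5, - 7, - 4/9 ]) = [ - 8, - 7,  -  7, - 2, - 4/9,  5, 9]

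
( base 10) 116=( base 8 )164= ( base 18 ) 68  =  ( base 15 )7b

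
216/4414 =108/2207 = 0.05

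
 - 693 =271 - 964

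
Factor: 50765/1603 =5^1*7^( - 1 )*11^1*13^1*71^1*229^(-1)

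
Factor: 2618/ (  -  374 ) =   -  7^1 = - 7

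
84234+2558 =86792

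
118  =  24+94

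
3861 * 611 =2359071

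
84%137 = 84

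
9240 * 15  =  138600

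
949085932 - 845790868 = 103295064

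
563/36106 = 563/36106 = 0.02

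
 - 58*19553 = - 1134074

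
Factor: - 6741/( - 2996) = 9/4=   2^( - 2 )*3^2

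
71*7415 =526465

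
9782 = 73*134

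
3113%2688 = 425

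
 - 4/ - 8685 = 4/8685 = 0.00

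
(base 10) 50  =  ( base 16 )32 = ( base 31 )1j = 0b110010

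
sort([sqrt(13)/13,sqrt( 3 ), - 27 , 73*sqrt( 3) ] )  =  [ - 27,sqrt( 13)/13,sqrt(3),73*sqrt( 3)]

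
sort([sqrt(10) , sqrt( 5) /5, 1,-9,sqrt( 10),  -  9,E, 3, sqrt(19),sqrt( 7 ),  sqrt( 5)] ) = [-9, - 9, sqrt( 5)/5,  1,sqrt( 5), sqrt( 7 ), E, 3,sqrt(10), sqrt( 10), sqrt( 19 )]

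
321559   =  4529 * 71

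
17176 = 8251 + 8925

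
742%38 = 20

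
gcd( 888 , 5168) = 8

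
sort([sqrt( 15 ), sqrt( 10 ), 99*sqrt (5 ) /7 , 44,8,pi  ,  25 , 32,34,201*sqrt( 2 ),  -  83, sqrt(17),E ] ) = [ - 83, E, pi,sqrt( 10 ),sqrt(15), sqrt(17 ) , 8,  25,  99 *sqrt( 5) /7, 32, 34, 44, 201*sqrt ( 2 ) ]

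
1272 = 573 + 699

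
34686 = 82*423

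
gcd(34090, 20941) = 487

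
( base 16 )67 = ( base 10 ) 103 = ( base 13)7C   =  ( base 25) 43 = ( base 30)3d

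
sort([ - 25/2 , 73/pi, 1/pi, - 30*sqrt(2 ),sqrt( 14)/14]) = [ - 30*sqrt( 2), - 25/2, sqrt( 14)/14, 1/pi,73/pi] 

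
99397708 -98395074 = 1002634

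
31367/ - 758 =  - 31367/758 = -41.38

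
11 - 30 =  - 19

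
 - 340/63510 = - 1 + 6317/6351 =- 0.01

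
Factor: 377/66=2^( - 1 )*3^(  -  1 )* 11^( - 1 )*13^1*29^1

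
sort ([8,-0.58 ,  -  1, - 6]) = [ - 6 , - 1, - 0.58,  8] 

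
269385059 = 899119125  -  629734066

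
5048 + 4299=9347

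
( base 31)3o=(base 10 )117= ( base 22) 57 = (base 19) 63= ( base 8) 165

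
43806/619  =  43806/619=70.77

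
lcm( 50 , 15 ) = 150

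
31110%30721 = 389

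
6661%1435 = 921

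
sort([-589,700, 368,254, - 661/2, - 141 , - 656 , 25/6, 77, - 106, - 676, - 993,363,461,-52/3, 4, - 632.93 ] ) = [ - 993 , - 676 , - 656 , - 632.93, - 589, - 661/2, - 141, - 106, - 52/3 , 4 , 25/6, 77,254, 363,368, 461 , 700]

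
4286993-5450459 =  - 1163466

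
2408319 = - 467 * (-5157 )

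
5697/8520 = 1899/2840 = 0.67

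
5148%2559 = 30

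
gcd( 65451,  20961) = 3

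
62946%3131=326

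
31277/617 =31277/617 = 50.69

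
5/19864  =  5/19864 = 0.00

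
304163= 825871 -521708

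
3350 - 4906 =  - 1556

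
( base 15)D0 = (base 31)69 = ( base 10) 195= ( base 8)303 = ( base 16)c3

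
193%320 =193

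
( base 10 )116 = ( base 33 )3h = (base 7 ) 224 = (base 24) 4k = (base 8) 164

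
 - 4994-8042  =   - 13036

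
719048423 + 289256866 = 1008305289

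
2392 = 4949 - 2557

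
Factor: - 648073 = -648073^1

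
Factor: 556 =2^2* 139^1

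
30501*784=23912784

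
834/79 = 834/79=   10.56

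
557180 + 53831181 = 54388361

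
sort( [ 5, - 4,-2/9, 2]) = [ - 4, - 2/9, 2, 5] 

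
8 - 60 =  -52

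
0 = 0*5419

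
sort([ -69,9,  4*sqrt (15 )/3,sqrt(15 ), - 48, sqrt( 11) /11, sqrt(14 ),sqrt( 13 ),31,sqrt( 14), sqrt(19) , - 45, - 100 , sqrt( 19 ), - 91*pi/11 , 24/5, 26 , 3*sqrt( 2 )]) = [ - 100, - 69 , - 48, - 45, - 91*pi/11, sqrt (11)/11 , sqrt( 13 ),sqrt( 14 ), sqrt(14),sqrt ( 15),3*sqrt ( 2),sqrt(19 ),sqrt ( 19 ), 24/5, 4*sqrt(15)/3,9, 26,31 ]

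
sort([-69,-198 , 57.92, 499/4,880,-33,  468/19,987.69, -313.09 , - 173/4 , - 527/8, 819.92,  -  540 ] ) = [ -540 , - 313.09 , - 198,-69,-527/8, - 173/4, - 33,468/19,57.92  ,  499/4 , 819.92,880  ,  987.69]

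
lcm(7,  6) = 42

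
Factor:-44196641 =-19^1*307^1 * 7577^1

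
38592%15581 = 7430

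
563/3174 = 563/3174 = 0.18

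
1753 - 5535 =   -  3782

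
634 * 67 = 42478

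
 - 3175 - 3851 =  - 7026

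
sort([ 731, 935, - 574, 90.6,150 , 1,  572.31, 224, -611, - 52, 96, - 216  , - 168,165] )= [ - 611, - 574, - 216,  -  168, - 52,1, 90.6, 96 , 150 , 165  ,  224, 572.31,731 , 935]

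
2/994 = 1/497 = 0.00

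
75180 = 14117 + 61063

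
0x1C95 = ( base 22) f2d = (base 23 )dj3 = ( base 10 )7317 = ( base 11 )5552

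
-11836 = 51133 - 62969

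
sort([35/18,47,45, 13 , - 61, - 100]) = [  -  100,  -  61 , 35/18,  13,45,47] 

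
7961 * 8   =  63688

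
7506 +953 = 8459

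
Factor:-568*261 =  - 148248 = -2^3*3^2*29^1*71^1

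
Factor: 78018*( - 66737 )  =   - 5206687266 = - 2^1 * 3^1*11^1*6067^1*13003^1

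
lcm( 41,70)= 2870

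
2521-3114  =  -593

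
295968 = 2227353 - 1931385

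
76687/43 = 76687/43=1783.42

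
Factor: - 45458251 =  - 157^1*289543^1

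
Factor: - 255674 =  - 2^1*127837^1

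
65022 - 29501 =35521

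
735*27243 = 20023605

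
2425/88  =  27 + 49/88  =  27.56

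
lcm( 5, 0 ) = 0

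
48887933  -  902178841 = - 853290908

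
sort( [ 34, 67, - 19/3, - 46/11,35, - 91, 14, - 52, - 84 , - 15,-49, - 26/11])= [ - 91,  -  84,- 52, - 49, - 15, - 19/3, -46/11, - 26/11, 14, 34, 35, 67 ]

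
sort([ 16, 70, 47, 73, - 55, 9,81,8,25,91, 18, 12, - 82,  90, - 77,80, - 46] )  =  [ - 82, - 77, - 55 , - 46,8,9,12,16,18,25,47, 70,73, 80, 81,90, 91]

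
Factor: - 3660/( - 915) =2^2=4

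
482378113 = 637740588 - 155362475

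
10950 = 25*438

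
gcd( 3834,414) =18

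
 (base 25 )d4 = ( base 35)9E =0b101001001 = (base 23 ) e7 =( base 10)329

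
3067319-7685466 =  - 4618147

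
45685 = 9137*5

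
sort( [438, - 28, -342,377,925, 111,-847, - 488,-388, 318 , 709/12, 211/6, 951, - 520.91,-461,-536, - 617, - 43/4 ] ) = [ - 847, - 617,-536, - 520.91, - 488, - 461, - 388,  -  342,- 28,-43/4, 211/6, 709/12 , 111,  318, 377, 438,  925, 951 ] 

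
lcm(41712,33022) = 792528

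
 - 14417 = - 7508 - 6909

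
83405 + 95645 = 179050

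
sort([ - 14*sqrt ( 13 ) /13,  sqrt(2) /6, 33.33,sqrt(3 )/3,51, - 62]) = [ - 62, - 14*sqrt (13 ) /13,  sqrt( 2)/6,  sqrt( 3 )/3,33.33 , 51 ]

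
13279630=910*14593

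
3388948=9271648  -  5882700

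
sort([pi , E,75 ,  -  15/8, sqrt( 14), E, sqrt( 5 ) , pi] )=[-15/8  ,  sqrt( 5),E, E , pi, pi, sqrt( 14) , 75 ]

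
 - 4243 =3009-7252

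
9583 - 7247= 2336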